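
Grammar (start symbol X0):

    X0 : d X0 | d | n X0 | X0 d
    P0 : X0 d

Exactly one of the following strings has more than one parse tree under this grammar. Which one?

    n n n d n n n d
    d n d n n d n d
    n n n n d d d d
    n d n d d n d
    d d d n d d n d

n n n d n n n d: 1 tree
d n d n n d n d: 1 tree
n n n n d d d d: 64 trees
n d n d d n d: 1 tree
d d d n d d n d: 1 tree

n n n n d d d d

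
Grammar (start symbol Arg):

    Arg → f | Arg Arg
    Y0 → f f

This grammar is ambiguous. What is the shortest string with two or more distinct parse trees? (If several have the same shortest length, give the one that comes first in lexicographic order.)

length 1: no string has ≥2 trees
length 2: no string has ≥2 trees
length 3: f f f has 2 parse trees

Two derivations of f f f:
  Arg ⇒ Arg Arg ⇒ f Arg ⇒ f Arg Arg ⇒ f f Arg ⇒ f f f
  Arg ⇒ Arg Arg ⇒ Arg Arg Arg ⇒ f Arg Arg ⇒ f f Arg ⇒ f f f

f f f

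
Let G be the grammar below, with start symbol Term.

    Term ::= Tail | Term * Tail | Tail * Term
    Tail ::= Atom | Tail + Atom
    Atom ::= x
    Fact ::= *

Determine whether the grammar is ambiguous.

Witness: x * x

Derivation 1: Term ⇒ Term * Tail ⇒ Tail * Tail ⇒ Atom * Tail ⇒ x * Tail ⇒ x * Atom ⇒ x * x
Derivation 2: Term ⇒ Tail * Term ⇒ Atom * Term ⇒ x * Term ⇒ x * Tail ⇒ x * Atom ⇒ x * x

Two distinct leftmost derivations for the same string.

Ambiguous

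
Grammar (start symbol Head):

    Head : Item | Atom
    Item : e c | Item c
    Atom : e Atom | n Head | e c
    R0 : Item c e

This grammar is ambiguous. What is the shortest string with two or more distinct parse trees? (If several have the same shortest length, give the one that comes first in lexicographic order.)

length 2: e c has 2 parse trees

Two derivations of e c:
  Head ⇒ Item ⇒ e c
  Head ⇒ Atom ⇒ e c

e c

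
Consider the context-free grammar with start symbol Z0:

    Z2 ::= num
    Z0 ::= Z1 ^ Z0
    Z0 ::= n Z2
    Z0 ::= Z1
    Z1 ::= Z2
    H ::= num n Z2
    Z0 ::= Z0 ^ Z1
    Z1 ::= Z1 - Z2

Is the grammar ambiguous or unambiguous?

Witness: num ^ num

Derivation 1: Z0 ⇒ Z1 ^ Z0 ⇒ Z2 ^ Z0 ⇒ num ^ Z0 ⇒ num ^ Z1 ⇒ num ^ Z2 ⇒ num ^ num
Derivation 2: Z0 ⇒ Z0 ^ Z1 ⇒ Z1 ^ Z1 ⇒ Z2 ^ Z1 ⇒ num ^ Z1 ⇒ num ^ Z2 ⇒ num ^ num

Two distinct leftmost derivations for the same string.

Ambiguous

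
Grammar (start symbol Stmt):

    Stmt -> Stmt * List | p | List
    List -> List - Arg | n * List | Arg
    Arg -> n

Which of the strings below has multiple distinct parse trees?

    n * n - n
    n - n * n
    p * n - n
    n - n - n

n * n - n: 3 trees
n - n * n: 1 tree
p * n - n: 1 tree
n - n - n: 1 tree

n * n - n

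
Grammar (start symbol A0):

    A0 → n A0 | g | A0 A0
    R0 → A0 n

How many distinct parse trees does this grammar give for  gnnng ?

1

Parse trees for gnnng:
  [A0 [A0 g] [A0 n [A0 n [A0 n [A0 g]]]]]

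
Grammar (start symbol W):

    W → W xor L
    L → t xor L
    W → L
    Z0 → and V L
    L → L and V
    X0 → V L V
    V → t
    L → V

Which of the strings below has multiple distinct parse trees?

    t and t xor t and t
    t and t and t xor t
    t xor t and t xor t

t xor t and t xor t

t and t xor t and t: 1 tree
t and t and t xor t: 1 tree
t xor t and t xor t: 3 trees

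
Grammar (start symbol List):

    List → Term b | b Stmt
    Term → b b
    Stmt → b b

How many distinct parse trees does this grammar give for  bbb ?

Parse trees for bbb:
  [List [Term b b] b]
  [List b [Stmt b b]]

2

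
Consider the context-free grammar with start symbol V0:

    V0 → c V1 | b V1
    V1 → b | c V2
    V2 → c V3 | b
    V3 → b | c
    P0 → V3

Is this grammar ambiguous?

Unambiguous

Only V0, V1, V2, V3 are reachable from V0; ignoring the rest: Restricted to the reachable nonterminals, every rule has the form A → t or A → t B, and no two rules for the same A share a first terminal. The grammar encodes a DFA — one run per string.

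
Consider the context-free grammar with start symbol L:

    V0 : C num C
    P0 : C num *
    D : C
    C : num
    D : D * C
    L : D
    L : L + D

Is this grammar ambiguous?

Unambiguous

Only L, D, C are reachable from L; ignoring the rest: The grammar is stratified — L handles '+' (left-recursive), D handles '*', C atoms. Each operator has a fixed associativity and precedence level, so every string has one parse.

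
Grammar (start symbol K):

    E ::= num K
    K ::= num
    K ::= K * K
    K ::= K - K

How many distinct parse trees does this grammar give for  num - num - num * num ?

Parse trees for num - num - num * num:
  [K [K [K num] - [K [K num] - [K num]]] * [K num]]
  [K [K [K [K num] - [K num]] - [K num]] * [K num]]
  [K [K num] - [K [K [K num] - [K num]] * [K num]]]
  [K [K num] - [K [K num] - [K [K num] * [K num]]]]
  [K [K [K num] - [K num]] - [K [K num] * [K num]]]

5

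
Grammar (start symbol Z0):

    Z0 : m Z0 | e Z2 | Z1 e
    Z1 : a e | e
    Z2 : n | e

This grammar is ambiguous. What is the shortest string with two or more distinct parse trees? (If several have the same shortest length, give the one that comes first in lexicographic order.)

length 2: e e has 2 parse trees

Two derivations of e e:
  Z0 ⇒ e Z2 ⇒ e e
  Z0 ⇒ Z1 e ⇒ e e

e e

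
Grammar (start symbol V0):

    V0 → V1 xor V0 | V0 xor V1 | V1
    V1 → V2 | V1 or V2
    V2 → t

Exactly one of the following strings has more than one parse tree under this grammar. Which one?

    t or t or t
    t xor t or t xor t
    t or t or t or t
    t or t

t xor t or t xor t

t or t or t: 1 tree
t xor t or t xor t: 4 trees
t or t or t or t: 1 tree
t or t: 1 tree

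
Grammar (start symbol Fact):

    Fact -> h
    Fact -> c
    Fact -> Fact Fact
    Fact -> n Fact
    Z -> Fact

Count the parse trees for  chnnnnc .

Parse trees for chnnnnc:
  [Fact [Fact c] [Fact [Fact h] [Fact n [Fact n [Fact n [Fact n [Fact c]]]]]]]
  [Fact [Fact [Fact c] [Fact h]] [Fact n [Fact n [Fact n [Fact n [Fact c]]]]]]

2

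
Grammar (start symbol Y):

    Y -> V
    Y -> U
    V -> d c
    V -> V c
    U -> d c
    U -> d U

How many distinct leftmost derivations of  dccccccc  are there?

1

Parse trees for dccccccc:
  [Y [V [V [V [V [V [V [V d c] c] c] c] c] c] c]]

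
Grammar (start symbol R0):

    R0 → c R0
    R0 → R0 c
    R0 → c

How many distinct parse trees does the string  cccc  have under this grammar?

8

Parse trees for cccc:
  [R0 c [R0 c [R0 c [R0 c]]]]
  [R0 c [R0 c [R0 [R0 c] c]]]
  [R0 c [R0 [R0 c [R0 c]] c]]
  [R0 c [R0 [R0 [R0 c] c] c]]
  [R0 [R0 c [R0 c [R0 c]]] c]
  [R0 [R0 c [R0 [R0 c] c]] c]
  [R0 [R0 [R0 c [R0 c]] c] c]
  [R0 [R0 [R0 [R0 c] c] c] c]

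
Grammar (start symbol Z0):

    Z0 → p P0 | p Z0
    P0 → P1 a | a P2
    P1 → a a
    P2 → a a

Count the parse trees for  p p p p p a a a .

2

Parse trees for p p p p p a a a:
  [Z0 p [Z0 p [Z0 p [Z0 p [Z0 p [P0 [P1 a a] a]]]]]]
  [Z0 p [Z0 p [Z0 p [Z0 p [Z0 p [P0 a [P2 a a]]]]]]]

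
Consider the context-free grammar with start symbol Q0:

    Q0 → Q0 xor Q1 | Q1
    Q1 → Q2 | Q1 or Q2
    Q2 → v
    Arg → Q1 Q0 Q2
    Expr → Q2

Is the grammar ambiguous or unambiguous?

Unambiguous

(Arg, Expr are unreachable from Q0, so their rules don't affect L(Q0).) The grammar is stratified — Q0 handles 'xor' (left-recursive), Q1 handles 'or', Q2 atoms. Each operator has a fixed associativity and precedence level, so every string has one parse.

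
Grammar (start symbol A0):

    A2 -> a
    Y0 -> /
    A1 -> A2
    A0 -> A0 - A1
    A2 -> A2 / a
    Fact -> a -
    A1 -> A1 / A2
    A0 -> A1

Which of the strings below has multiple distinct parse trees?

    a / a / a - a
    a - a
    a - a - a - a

a / a / a - a

a / a / a - a: 4 trees
a - a: 1 tree
a - a - a - a: 1 tree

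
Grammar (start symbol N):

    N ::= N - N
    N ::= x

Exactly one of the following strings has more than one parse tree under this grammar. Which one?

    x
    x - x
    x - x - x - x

x: 1 tree
x - x: 1 tree
x - x - x - x: 5 trees

x - x - x - x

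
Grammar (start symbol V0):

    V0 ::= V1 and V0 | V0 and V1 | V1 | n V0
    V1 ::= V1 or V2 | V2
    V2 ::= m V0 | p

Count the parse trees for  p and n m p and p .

6

Parse trees for p and n m p and p:
  [V0 [V1 [V2 p]] and [V0 [V0 n [V0 [V1 [V2 m [V0 [V1 [V2 p]]]]]]] and [V1 [V2 p]]]]
  [V0 [V1 [V2 p]] and [V0 n [V0 [V1 [V2 m [V0 [V1 [V2 p]]]]] and [V0 [V1 [V2 p]]]]]]
  [V0 [V1 [V2 p]] and [V0 n [V0 [V0 [V1 [V2 m [V0 [V1 [V2 p]]]]]] and [V1 [V2 p]]]]]
  [V0 [V1 [V2 p]] and [V0 n [V0 [V1 [V2 m [V0 [V1 [V2 p]] and [V0 [V1 [V2 p]]]]]]]]]
  [V0 [V1 [V2 p]] and [V0 n [V0 [V1 [V2 m [V0 [V0 [V1 [V2 p]]] and [V1 [V2 p]]]]]]]]
  [V0 [V0 [V1 [V2 p]] and [V0 n [V0 [V1 [V2 m [V0 [V1 [V2 p]]]]]]]] and [V1 [V2 p]]]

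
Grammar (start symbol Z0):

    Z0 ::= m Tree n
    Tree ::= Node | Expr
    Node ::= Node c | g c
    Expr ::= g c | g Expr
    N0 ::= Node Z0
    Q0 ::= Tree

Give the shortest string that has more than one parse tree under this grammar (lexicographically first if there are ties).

m g c n

length 4: m g c n has 2 parse trees

Two derivations of m g c n:
  Z0 ⇒ m Tree n ⇒ m Node n ⇒ m g c n
  Z0 ⇒ m Tree n ⇒ m Expr n ⇒ m g c n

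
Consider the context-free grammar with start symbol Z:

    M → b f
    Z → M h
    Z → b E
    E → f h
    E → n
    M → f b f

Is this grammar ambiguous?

Witness: b f h

Derivation 1: Z ⇒ M h ⇒ b f h
Derivation 2: Z ⇒ b E ⇒ b f h

Two distinct leftmost derivations for the same string.

Ambiguous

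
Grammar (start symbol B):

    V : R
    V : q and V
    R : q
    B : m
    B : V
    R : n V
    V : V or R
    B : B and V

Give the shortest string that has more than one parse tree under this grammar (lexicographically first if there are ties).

length 1: no string has ≥2 trees
length 2: no string has ≥2 trees
length 3: q and q has 2 parse trees

Two derivations of q and q:
  B ⇒ V ⇒ q and V ⇒ q and R ⇒ q and q
  B ⇒ B and V ⇒ V and V ⇒ R and V ⇒ q and V ⇒ q and R ⇒ q and q

q and q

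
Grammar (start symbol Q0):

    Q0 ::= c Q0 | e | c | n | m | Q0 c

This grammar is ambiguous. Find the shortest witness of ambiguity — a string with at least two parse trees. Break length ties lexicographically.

length 1: no string has ≥2 trees
length 2: c c has 2 parse trees

Two derivations of c c:
  Q0 ⇒ c Q0 ⇒ c c
  Q0 ⇒ Q0 c ⇒ c c

c c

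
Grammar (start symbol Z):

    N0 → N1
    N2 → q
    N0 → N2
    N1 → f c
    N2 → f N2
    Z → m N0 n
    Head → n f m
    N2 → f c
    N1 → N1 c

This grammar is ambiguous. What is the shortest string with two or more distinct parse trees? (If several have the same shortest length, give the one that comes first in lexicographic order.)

m f c n

length 3: no string has ≥2 trees
length 4: m f c n has 2 parse trees

Two derivations of m f c n:
  Z ⇒ m N0 n ⇒ m N1 n ⇒ m f c n
  Z ⇒ m N0 n ⇒ m N2 n ⇒ m f c n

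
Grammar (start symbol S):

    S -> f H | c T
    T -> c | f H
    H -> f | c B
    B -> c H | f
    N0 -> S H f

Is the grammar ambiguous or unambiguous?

Unambiguous

Only S, T, H, B are reachable from S; ignoring the rest: The reachable rules are right-linear with at most one rule per (nonterminal, next-terminal) pair. Each input token forces the next rule, so parsing is deterministic.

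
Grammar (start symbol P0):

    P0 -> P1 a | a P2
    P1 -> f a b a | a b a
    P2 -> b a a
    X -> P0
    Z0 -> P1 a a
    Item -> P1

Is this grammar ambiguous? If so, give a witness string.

Ambiguous

Witness: a b a a

Derivation 1: P0 ⇒ P1 a ⇒ a b a a
Derivation 2: P0 ⇒ a P2 ⇒ a b a a

Two distinct leftmost derivations for the same string.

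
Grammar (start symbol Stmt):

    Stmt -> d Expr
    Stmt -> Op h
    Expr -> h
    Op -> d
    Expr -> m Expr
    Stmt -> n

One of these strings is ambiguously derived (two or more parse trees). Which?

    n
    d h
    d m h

d h

n: 1 tree
d h: 2 trees
d m h: 1 tree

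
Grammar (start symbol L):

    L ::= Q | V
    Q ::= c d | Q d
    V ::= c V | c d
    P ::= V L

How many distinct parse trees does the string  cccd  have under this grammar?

1

Parse trees for cccd:
  [L [V c [V c [V c d]]]]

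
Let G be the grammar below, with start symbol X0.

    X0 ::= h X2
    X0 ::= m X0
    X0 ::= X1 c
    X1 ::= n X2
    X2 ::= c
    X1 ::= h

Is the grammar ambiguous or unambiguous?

Witness: h c

Derivation 1: X0 ⇒ h X2 ⇒ h c
Derivation 2: X0 ⇒ X1 c ⇒ h c

Two distinct leftmost derivations for the same string.

Ambiguous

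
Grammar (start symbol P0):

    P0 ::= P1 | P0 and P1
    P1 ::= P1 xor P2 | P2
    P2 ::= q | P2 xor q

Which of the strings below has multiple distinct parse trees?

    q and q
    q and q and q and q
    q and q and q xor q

q and q and q xor q

q and q: 1 tree
q and q and q and q: 1 tree
q and q and q xor q: 2 trees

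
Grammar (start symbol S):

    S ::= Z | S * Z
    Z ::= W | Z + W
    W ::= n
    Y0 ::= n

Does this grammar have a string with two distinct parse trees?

(Y0 is unreachable from S, so its rules don't affect L(S).) This is a standard precedence ladder (S over Z over W), with each level left-recursive on its own operator ('*' at S, '+' at Z). That structure is LR(1), hence unambiguous.

Unambiguous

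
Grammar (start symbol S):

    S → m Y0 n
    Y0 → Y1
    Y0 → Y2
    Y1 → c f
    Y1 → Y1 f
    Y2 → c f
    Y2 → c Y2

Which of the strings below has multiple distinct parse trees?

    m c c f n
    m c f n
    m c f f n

m c f n

m c c f n: 1 tree
m c f n: 2 trees
m c f f n: 1 tree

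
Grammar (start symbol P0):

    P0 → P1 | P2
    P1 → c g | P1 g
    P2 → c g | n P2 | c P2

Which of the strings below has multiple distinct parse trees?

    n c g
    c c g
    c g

c g

n c g: 1 tree
c c g: 1 tree
c g: 2 trees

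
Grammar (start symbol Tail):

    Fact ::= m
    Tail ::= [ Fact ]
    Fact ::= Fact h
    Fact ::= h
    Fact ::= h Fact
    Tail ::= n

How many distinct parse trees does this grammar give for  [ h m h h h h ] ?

Parse trees for [ h m h h h h ]:
  [Tail [ [Fact [Fact [Fact [Fact [Fact h [Fact m]] h] h] h] h] ]]
  [Tail [ [Fact [Fact [Fact [Fact h [Fact [Fact m] h]] h] h] h] ]]
  [Tail [ [Fact [Fact [Fact h [Fact [Fact [Fact m] h] h]] h] h] ]]
  [Tail [ [Fact [Fact h [Fact [Fact [Fact [Fact m] h] h] h]] h] ]]
  [Tail [ [Fact h [Fact [Fact [Fact [Fact [Fact m] h] h] h] h]] ]]

5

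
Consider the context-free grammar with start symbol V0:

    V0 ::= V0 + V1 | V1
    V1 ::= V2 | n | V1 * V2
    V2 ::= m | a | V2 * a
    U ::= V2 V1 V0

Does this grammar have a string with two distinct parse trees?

Witness: a * a

Derivation 1: V0 ⇒ V1 ⇒ V2 ⇒ V2 * a ⇒ a * a
Derivation 2: V0 ⇒ V1 ⇒ V1 * V2 ⇒ V2 * V2 ⇒ a * V2 ⇒ a * a

Two distinct leftmost derivations for the same string.

Ambiguous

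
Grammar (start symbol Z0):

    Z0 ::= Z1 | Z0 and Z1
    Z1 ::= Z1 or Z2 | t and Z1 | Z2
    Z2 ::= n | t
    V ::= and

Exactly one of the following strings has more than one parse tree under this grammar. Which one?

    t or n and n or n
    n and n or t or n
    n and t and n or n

n and t and n or n

t or n and n or n: 1 tree
n and n or t or n: 1 tree
n and t and n or n: 3 trees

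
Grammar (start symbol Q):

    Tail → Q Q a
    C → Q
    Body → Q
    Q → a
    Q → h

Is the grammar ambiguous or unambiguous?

(C, Body, Tail are unreachable from Q, so their rules don't affect L(Q).) The reachable rules are right-linear with at most one rule per (nonterminal, next-terminal) pair. Each input token forces the next rule, so parsing is deterministic.

Unambiguous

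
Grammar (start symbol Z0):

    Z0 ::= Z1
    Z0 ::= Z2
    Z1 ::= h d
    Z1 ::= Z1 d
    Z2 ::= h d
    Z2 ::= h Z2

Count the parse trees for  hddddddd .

1

Parse trees for hddddddd:
  [Z0 [Z1 [Z1 [Z1 [Z1 [Z1 [Z1 [Z1 h d] d] d] d] d] d] d]]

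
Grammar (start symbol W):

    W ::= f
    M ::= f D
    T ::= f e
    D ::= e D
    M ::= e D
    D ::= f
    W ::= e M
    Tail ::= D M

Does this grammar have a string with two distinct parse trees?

(T, Tail are unreachable from W, so their rules don't affect L(W).) Each reachable nonterminal has at most one production per leading terminal, and all productions are right-linear; the derivation is determined token-by-token.

Unambiguous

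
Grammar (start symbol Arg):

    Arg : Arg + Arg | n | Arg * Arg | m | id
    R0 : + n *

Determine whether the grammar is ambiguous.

Ambiguous

Witness: id * id * id

Derivation 1: Arg ⇒ Arg * Arg ⇒ Arg * Arg * Arg ⇒ id * Arg * Arg ⇒ id * id * Arg ⇒ id * id * id
Derivation 2: Arg ⇒ Arg * Arg ⇒ id * Arg ⇒ id * Arg * Arg ⇒ id * id * Arg ⇒ id * id * id

Two distinct leftmost derivations for the same string.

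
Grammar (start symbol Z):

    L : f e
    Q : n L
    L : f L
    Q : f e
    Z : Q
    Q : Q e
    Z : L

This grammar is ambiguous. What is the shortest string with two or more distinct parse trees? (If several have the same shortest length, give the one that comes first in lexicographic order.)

length 2: f e has 2 parse trees

Two derivations of f e:
  Z ⇒ Q ⇒ f e
  Z ⇒ L ⇒ f e

f e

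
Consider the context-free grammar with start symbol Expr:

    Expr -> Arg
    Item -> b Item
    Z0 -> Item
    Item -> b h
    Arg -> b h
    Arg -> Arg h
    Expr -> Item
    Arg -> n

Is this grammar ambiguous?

Witness: b h

Derivation 1: Expr ⇒ Arg ⇒ b h
Derivation 2: Expr ⇒ Item ⇒ b h

Two distinct leftmost derivations for the same string.

Ambiguous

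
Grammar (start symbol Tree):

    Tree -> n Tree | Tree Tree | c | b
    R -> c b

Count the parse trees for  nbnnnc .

2

Parse trees for nbnnnc:
  [Tree n [Tree [Tree b] [Tree n [Tree n [Tree n [Tree c]]]]]]
  [Tree [Tree n [Tree b]] [Tree n [Tree n [Tree n [Tree c]]]]]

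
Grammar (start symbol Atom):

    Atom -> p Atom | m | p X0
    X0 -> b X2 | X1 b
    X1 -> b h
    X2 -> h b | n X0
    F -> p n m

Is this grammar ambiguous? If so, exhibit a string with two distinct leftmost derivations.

Witness: p b h b

Derivation 1: Atom ⇒ p X0 ⇒ p b X2 ⇒ p b h b
Derivation 2: Atom ⇒ p X0 ⇒ p X1 b ⇒ p b h b

Two distinct leftmost derivations for the same string.

Ambiguous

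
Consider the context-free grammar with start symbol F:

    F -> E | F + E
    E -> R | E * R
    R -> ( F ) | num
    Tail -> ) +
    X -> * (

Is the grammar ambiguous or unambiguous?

(Tail, X are unreachable from F, so their rules don't affect L(F).) F → F + E | E  ;  E → E * R | R  — a left-associative chain with R at the bottom. Each string factors uniquely by precedence.

Unambiguous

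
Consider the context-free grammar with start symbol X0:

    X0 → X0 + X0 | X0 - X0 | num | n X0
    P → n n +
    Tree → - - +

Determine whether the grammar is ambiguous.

Witness: n num + num

Derivation 1: X0 ⇒ X0 + X0 ⇒ n X0 + X0 ⇒ n num + X0 ⇒ n num + num
Derivation 2: X0 ⇒ n X0 ⇒ n X0 + X0 ⇒ n num + X0 ⇒ n num + num

Two distinct leftmost derivations for the same string.

Ambiguous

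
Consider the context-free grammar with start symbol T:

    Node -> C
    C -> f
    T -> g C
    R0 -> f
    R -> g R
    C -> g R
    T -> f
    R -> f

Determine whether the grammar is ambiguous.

(R0, Node are unreachable from T, so their rules don't affect L(T).) The reachable rules are right-linear with at most one rule per (nonterminal, next-terminal) pair. Each input token forces the next rule, so parsing is deterministic.

Unambiguous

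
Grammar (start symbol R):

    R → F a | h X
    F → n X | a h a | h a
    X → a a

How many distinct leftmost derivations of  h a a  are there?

Parse trees for h a a:
  [R [F h a] a]
  [R h [X a a]]

2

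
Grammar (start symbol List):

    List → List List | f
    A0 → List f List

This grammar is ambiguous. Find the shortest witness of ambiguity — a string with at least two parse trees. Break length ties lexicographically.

f f f

length 1: no string has ≥2 trees
length 2: no string has ≥2 trees
length 3: f f f has 2 parse trees

Two derivations of f f f:
  List ⇒ List List ⇒ List List List ⇒ f List List ⇒ f f List ⇒ f f f
  List ⇒ List List ⇒ f List ⇒ f List List ⇒ f f List ⇒ f f f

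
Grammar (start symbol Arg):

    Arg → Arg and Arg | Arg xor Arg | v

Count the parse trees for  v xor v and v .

Parse trees for v xor v and v:
  [Arg [Arg [Arg v] xor [Arg v]] and [Arg v]]
  [Arg [Arg v] xor [Arg [Arg v] and [Arg v]]]

2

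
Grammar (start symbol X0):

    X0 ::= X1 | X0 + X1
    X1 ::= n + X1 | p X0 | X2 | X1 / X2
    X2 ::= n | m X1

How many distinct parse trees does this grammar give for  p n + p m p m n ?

3

Parse trees for p n + p m p m n:
  [X0 [X1 p [X0 [X1 n + [X1 p [X0 [X1 [X2 m [X1 p [X0 [X1 [X2 m [X1 [X2 n]]]]]]]]]]]]]]
  [X0 [X1 p [X0 [X0 [X1 [X2 n]]] + [X1 p [X0 [X1 [X2 m [X1 p [X0 [X1 [X2 m [X1 [X2 n]]]]]]]]]]]]]
  [X0 [X0 [X1 p [X0 [X1 [X2 n]]]]] + [X1 p [X0 [X1 [X2 m [X1 p [X0 [X1 [X2 m [X1 [X2 n]]]]]]]]]]]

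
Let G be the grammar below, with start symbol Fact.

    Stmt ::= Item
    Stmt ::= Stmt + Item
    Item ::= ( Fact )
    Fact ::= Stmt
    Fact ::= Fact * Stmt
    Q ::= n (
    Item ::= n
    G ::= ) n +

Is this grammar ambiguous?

Unambiguous

Only Fact, Stmt, Item are reachable from Fact; ignoring the rest: This is a standard precedence ladder (Fact over Stmt over Item), with each level left-recursive on its own operator ('*' at Fact, '+' at Stmt). That structure is LR(1), hence unambiguous.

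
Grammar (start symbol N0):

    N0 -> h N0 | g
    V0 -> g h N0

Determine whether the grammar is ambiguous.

Unambiguous

Only N0 is reachable from N0; ignoring the rest: Restricted to the reachable nonterminals, every rule has the form A → t or A → t B, and no two rules for the same A share a first terminal. The grammar encodes a DFA — one run per string.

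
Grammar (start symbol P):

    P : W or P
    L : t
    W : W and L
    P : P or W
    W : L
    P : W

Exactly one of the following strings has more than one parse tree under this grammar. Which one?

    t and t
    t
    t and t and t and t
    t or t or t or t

t and t: 1 tree
t: 1 tree
t and t and t and t: 1 tree
t or t or t or t: 8 trees

t or t or t or t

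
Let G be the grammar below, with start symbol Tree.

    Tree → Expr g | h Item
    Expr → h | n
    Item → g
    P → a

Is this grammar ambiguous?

Ambiguous

Witness: h g

Derivation 1: Tree ⇒ Expr g ⇒ h g
Derivation 2: Tree ⇒ h Item ⇒ h g

Two distinct leftmost derivations for the same string.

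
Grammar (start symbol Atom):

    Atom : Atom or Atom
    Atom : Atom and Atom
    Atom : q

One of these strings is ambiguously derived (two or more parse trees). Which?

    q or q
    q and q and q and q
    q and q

q and q and q and q

q or q: 1 tree
q and q and q and q: 5 trees
q and q: 1 tree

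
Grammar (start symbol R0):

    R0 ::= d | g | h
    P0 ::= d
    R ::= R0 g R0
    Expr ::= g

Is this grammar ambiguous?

Only R0 is reachable from R0; ignoring the rest: The reachable rules are right-linear with at most one rule per (nonterminal, next-terminal) pair. Each input token forces the next rule, so parsing is deterministic.

Unambiguous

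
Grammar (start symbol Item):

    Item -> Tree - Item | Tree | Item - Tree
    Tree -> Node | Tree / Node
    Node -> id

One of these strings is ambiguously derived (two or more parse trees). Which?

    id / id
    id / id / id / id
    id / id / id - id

id / id: 1 tree
id / id / id / id: 1 tree
id / id / id - id: 2 trees

id / id / id - id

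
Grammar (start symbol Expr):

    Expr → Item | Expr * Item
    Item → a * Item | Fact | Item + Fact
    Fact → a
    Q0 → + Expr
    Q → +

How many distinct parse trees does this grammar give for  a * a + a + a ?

Parse trees for a * a + a + a:
  [Expr [Item a * [Item [Item [Item [Fact a]] + [Fact a]] + [Fact a]]]]
  [Expr [Item [Item a * [Item [Item [Fact a]] + [Fact a]]] + [Fact a]]]
  [Expr [Item [Item [Item a * [Item [Fact a]]] + [Fact a]] + [Fact a]]]
  [Expr [Expr [Item [Fact a]]] * [Item [Item [Item [Fact a]] + [Fact a]] + [Fact a]]]

4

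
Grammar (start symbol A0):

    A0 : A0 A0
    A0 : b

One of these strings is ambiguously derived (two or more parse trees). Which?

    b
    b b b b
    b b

b b b b

b: 1 tree
b b b b: 5 trees
b b: 1 tree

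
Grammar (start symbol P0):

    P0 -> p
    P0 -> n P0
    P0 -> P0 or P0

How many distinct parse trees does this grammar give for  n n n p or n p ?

4

Parse trees for n n n p or n p:
  [P0 n [P0 n [P0 n [P0 [P0 p] or [P0 n [P0 p]]]]]]
  [P0 n [P0 n [P0 [P0 n [P0 p]] or [P0 n [P0 p]]]]]
  [P0 n [P0 [P0 n [P0 n [P0 p]]] or [P0 n [P0 p]]]]
  [P0 [P0 n [P0 n [P0 n [P0 p]]]] or [P0 n [P0 p]]]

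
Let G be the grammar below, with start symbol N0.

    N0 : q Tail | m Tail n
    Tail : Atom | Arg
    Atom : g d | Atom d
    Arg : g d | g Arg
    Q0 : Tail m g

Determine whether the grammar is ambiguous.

Witness: q g d

Derivation 1: N0 ⇒ q Tail ⇒ q Atom ⇒ q g d
Derivation 2: N0 ⇒ q Tail ⇒ q Arg ⇒ q g d

Two distinct leftmost derivations for the same string.

Ambiguous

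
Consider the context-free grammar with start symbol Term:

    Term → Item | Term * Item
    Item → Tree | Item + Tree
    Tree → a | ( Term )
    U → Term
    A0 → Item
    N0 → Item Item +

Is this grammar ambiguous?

Unambiguous

(U, A0, N0 are unreachable from Term, so their rules don't affect L(Term).) Term → Term * Item | Item  ;  Item → Item + Tree | Tree  — a left-associative chain with Tree at the bottom. Each string factors uniquely by precedence.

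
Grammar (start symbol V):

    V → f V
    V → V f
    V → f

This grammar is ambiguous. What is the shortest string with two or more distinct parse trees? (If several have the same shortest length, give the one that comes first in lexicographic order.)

f f

length 1: no string has ≥2 trees
length 2: f f has 2 parse trees

Two derivations of f f:
  V ⇒ f V ⇒ f f
  V ⇒ V f ⇒ f f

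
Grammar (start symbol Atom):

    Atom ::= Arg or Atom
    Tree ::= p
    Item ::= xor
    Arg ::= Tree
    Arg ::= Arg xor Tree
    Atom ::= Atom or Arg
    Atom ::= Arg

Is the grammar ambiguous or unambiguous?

Ambiguous

Witness: p or p

Derivation 1: Atom ⇒ Arg or Atom ⇒ Tree or Atom ⇒ p or Atom ⇒ p or Arg ⇒ p or Tree ⇒ p or p
Derivation 2: Atom ⇒ Atom or Arg ⇒ Arg or Arg ⇒ Tree or Arg ⇒ p or Arg ⇒ p or Tree ⇒ p or p

Two distinct leftmost derivations for the same string.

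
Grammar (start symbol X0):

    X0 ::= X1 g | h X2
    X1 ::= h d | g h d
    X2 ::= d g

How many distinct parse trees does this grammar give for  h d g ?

2

Parse trees for h d g:
  [X0 [X1 h d] g]
  [X0 h [X2 d g]]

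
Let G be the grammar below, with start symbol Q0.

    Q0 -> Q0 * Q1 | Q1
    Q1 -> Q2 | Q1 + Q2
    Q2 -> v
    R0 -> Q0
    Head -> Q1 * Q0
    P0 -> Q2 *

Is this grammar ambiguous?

Unambiguous

(R0, Head, P0 are unreachable from Q0, so their rules don't affect L(Q0).) The grammar is stratified — Q0 handles '*' (left-recursive), Q1 handles '+', Q2 atoms. Each operator has a fixed associativity and precedence level, so every string has one parse.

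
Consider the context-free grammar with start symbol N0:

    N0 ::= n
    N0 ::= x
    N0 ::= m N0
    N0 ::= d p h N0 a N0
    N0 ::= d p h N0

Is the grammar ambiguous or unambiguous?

Witness: d p h d p h n a n

Derivation 1: N0 ⇒ d p h N0 a N0 ⇒ d p h d p h N0 a N0 ⇒ d p h d p h n a N0 ⇒ d p h d p h n a n
Derivation 2: N0 ⇒ d p h N0 ⇒ d p h d p h N0 a N0 ⇒ d p h d p h n a N0 ⇒ d p h d p h n a n

Two distinct leftmost derivations for the same string.

Ambiguous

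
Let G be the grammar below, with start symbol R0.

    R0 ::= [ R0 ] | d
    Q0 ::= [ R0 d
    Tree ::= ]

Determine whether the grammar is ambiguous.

(Q0, Tree are unreachable from R0, so their rules don't affect L(R0).) Each string is a nest of matched brackets around a single atom. An opening bracket forces the recursive rule; an atom forces the base rule.

Unambiguous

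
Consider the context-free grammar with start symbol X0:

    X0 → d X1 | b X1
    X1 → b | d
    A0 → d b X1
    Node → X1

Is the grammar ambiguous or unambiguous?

Only X0, X1 are reachable from X0; ignoring the rest: Restricted to the reachable nonterminals, every rule has the form A → t or A → t B, and no two rules for the same A share a first terminal. The grammar encodes a DFA — one run per string.

Unambiguous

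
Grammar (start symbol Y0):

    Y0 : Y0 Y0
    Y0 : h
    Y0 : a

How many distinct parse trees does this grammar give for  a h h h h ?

Parse trees for a h h h h (showing first 6 of 14):
  [Y0 [Y0 a] [Y0 [Y0 h] [Y0 [Y0 h] [Y0 [Y0 h] [Y0 h]]]]]
  [Y0 [Y0 a] [Y0 [Y0 h] [Y0 [Y0 [Y0 h] [Y0 h]] [Y0 h]]]]
  [Y0 [Y0 a] [Y0 [Y0 [Y0 h] [Y0 h]] [Y0 [Y0 h] [Y0 h]]]]
  [Y0 [Y0 a] [Y0 [Y0 [Y0 h] [Y0 [Y0 h] [Y0 h]]] [Y0 h]]]
  [Y0 [Y0 a] [Y0 [Y0 [Y0 [Y0 h] [Y0 h]] [Y0 h]] [Y0 h]]]
  [Y0 [Y0 [Y0 a] [Y0 h]] [Y0 [Y0 h] [Y0 [Y0 h] [Y0 h]]]]

14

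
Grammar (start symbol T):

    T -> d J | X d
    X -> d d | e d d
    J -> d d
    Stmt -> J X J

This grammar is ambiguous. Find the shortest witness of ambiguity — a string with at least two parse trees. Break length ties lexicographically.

length 3: d d d has 2 parse trees

Two derivations of d d d:
  T ⇒ d J ⇒ d d d
  T ⇒ X d ⇒ d d d

d d d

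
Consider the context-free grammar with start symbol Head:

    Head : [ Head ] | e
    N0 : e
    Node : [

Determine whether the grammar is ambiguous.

Unambiguous

Only Head is reachable from Head; ignoring the rest: L(Head) is { openⁿ atom closeⁿ : n ≥ 0 }. The bracket depth fixes n, and the derivation is forced at every step.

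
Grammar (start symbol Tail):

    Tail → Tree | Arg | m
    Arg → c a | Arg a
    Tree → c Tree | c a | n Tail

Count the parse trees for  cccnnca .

Parse trees for cccnnca:
  [Tail [Tree c [Tree c [Tree c [Tree n [Tail [Tree n [Tail [Tree c a]]]]]]]]]
  [Tail [Tree c [Tree c [Tree c [Tree n [Tail [Tree n [Tail [Arg c a]]]]]]]]]

2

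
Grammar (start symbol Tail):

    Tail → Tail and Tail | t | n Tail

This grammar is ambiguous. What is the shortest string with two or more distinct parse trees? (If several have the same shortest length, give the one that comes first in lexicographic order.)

n t and t

length 1: no string has ≥2 trees
length 2: no string has ≥2 trees
length 3: no string has ≥2 trees
length 4: n t and t has 2 parse trees

Two derivations of n t and t:
  Tail ⇒ Tail and Tail ⇒ n Tail and Tail ⇒ n t and Tail ⇒ n t and t
  Tail ⇒ n Tail ⇒ n Tail and Tail ⇒ n t and Tail ⇒ n t and t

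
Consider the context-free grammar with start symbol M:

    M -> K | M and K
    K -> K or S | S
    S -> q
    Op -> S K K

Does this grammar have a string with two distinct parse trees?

Unambiguous

(Op is unreachable from M, so its rules don't affect L(M).) This is a standard precedence ladder (M over K over S), with each level left-recursive on its own operator ('and' at M, 'or' at K). That structure is LR(1), hence unambiguous.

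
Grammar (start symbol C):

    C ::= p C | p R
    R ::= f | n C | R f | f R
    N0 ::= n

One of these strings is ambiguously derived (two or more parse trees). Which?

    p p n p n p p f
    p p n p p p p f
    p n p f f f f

p n p f f f f

p p n p n p p f: 1 tree
p p n p p p p f: 1 tree
p n p f f f f: 15 trees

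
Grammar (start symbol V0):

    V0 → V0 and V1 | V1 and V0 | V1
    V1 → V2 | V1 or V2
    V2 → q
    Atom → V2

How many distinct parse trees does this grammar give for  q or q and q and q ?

Parse trees for q or q and q and q:
  [V0 [V0 [V0 [V1 [V1 [V2 q]] or [V2 q]]] and [V1 [V2 q]]] and [V1 [V2 q]]]
  [V0 [V0 [V1 [V1 [V2 q]] or [V2 q]] and [V0 [V1 [V2 q]]]] and [V1 [V2 q]]]
  [V0 [V1 [V1 [V2 q]] or [V2 q]] and [V0 [V0 [V1 [V2 q]]] and [V1 [V2 q]]]]
  [V0 [V1 [V1 [V2 q]] or [V2 q]] and [V0 [V1 [V2 q]] and [V0 [V1 [V2 q]]]]]

4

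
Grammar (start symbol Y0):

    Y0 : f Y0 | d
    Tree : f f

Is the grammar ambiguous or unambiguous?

(Tree is unreachable from Y0, so its rules don't affect L(Y0).) Restricted to the reachable nonterminals, every rule has the form A → t or A → t B, and no two rules for the same A share a first terminal. The grammar encodes a DFA — one run per string.

Unambiguous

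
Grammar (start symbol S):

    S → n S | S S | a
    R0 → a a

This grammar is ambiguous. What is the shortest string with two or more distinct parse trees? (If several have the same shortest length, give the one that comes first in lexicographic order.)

a a a

length 1: no string has ≥2 trees
length 2: no string has ≥2 trees
length 3: a a a has 2 parse trees

Two derivations of a a a:
  S ⇒ S S ⇒ S S S ⇒ a S S ⇒ a a S ⇒ a a a
  S ⇒ S S ⇒ a S ⇒ a S S ⇒ a a S ⇒ a a a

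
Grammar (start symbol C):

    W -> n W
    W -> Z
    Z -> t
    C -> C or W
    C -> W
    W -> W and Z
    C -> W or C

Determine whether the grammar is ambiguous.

Witness: t or t

Derivation 1: C ⇒ C or W ⇒ W or W ⇒ Z or W ⇒ t or W ⇒ t or Z ⇒ t or t
Derivation 2: C ⇒ W or C ⇒ Z or C ⇒ t or C ⇒ t or W ⇒ t or Z ⇒ t or t

Two distinct leftmost derivations for the same string.

Ambiguous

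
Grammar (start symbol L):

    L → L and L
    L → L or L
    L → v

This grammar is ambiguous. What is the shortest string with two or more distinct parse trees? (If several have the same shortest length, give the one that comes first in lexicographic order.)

v and v and v

length 1: no string has ≥2 trees
length 3: no string has ≥2 trees
length 5: v and v and v has 2 parse trees

Two derivations of v and v and v:
  L ⇒ L and L ⇒ L and L and L ⇒ v and L and L ⇒ v and v and L ⇒ v and v and v
  L ⇒ L and L ⇒ v and L ⇒ v and L and L ⇒ v and v and L ⇒ v and v and v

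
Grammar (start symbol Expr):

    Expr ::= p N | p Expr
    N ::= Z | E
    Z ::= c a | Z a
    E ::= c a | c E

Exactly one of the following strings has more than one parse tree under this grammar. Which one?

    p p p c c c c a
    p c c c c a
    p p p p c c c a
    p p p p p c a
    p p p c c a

p p p c c c c a: 1 tree
p c c c c a: 1 tree
p p p p c c c a: 1 tree
p p p p p c a: 2 trees
p p p c c a: 1 tree

p p p p p c a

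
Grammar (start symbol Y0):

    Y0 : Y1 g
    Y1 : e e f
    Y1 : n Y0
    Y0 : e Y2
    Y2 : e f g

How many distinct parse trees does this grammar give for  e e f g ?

Parse trees for e e f g:
  [Y0 [Y1 e e f] g]
  [Y0 e [Y2 e f g]]

2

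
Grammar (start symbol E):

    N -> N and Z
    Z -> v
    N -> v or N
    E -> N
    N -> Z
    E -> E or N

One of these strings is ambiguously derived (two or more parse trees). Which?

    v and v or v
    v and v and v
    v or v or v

v or v or v

v and v or v: 1 tree
v and v and v: 1 tree
v or v or v: 4 trees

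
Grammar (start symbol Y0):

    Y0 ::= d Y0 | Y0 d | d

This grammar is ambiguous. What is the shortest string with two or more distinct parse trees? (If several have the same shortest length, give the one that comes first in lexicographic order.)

length 1: no string has ≥2 trees
length 2: d d has 2 parse trees

Two derivations of d d:
  Y0 ⇒ d Y0 ⇒ d d
  Y0 ⇒ Y0 d ⇒ d d

d d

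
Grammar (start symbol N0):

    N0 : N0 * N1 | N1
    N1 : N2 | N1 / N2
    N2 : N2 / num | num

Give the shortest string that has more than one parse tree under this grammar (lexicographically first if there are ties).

num / num

length 1: no string has ≥2 trees
length 3: num / num has 2 parse trees

Two derivations of num / num:
  N0 ⇒ N1 ⇒ N2 ⇒ N2 / num ⇒ num / num
  N0 ⇒ N1 ⇒ N1 / N2 ⇒ N2 / N2 ⇒ num / N2 ⇒ num / num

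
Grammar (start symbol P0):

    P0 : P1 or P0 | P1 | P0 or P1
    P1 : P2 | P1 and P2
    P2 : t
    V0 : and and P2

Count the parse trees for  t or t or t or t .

Parse trees for t or t or t or t:
  [P0 [P1 [P2 t]] or [P0 [P1 [P2 t]] or [P0 [P1 [P2 t]] or [P0 [P1 [P2 t]]]]]]
  [P0 [P1 [P2 t]] or [P0 [P1 [P2 t]] or [P0 [P0 [P1 [P2 t]]] or [P1 [P2 t]]]]]
  [P0 [P1 [P2 t]] or [P0 [P0 [P1 [P2 t]] or [P0 [P1 [P2 t]]]] or [P1 [P2 t]]]]
  [P0 [P1 [P2 t]] or [P0 [P0 [P0 [P1 [P2 t]]] or [P1 [P2 t]]] or [P1 [P2 t]]]]
  [P0 [P0 [P1 [P2 t]] or [P0 [P1 [P2 t]] or [P0 [P1 [P2 t]]]]] or [P1 [P2 t]]]
  [P0 [P0 [P1 [P2 t]] or [P0 [P0 [P1 [P2 t]]] or [P1 [P2 t]]]] or [P1 [P2 t]]]
  [P0 [P0 [P0 [P1 [P2 t]] or [P0 [P1 [P2 t]]]] or [P1 [P2 t]]] or [P1 [P2 t]]]
  [P0 [P0 [P0 [P0 [P1 [P2 t]]] or [P1 [P2 t]]] or [P1 [P2 t]]] or [P1 [P2 t]]]

8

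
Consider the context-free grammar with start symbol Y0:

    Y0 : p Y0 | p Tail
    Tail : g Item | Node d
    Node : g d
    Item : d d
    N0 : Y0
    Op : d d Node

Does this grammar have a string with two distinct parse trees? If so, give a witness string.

Witness: p g d d

Derivation 1: Y0 ⇒ p Tail ⇒ p g Item ⇒ p g d d
Derivation 2: Y0 ⇒ p Tail ⇒ p Node d ⇒ p g d d

Two distinct leftmost derivations for the same string.

Ambiguous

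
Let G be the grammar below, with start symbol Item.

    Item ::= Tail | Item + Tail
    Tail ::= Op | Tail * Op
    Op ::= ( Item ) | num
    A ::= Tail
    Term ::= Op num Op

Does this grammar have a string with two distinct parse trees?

Unambiguous

(A, Term are unreachable from Item, so their rules don't affect L(Item).) The grammar is stratified — Item handles '+' (left-recursive), Tail handles '*', Op atoms. Each operator has a fixed associativity and precedence level, so every string has one parse.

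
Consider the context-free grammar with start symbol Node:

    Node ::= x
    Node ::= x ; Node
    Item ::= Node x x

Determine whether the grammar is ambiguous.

Unambiguous

Only Node is reachable from Node; ignoring the rest: Right-recursive list with a separator: after each atom, whether the separator follows determines the rule. One parse per string.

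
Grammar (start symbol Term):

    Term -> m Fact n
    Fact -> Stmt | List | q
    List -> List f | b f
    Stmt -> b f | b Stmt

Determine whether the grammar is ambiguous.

Witness: m b f n

Derivation 1: Term ⇒ m Fact n ⇒ m Stmt n ⇒ m b f n
Derivation 2: Term ⇒ m Fact n ⇒ m List n ⇒ m b f n

Two distinct leftmost derivations for the same string.

Ambiguous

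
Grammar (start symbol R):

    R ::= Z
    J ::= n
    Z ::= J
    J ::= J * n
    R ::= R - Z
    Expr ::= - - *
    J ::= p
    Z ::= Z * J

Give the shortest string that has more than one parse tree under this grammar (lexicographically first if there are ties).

length 1: no string has ≥2 trees
length 3: n * n has 2 parse trees

Two derivations of n * n:
  R ⇒ Z ⇒ J ⇒ J * n ⇒ n * n
  R ⇒ Z ⇒ Z * J ⇒ J * J ⇒ n * J ⇒ n * n

n * n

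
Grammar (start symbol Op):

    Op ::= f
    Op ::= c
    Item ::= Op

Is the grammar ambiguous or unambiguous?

Unambiguous

Only Op is reachable from Op; ignoring the rest: Each reachable nonterminal has at most one production per leading terminal, and all productions are right-linear; the derivation is determined token-by-token.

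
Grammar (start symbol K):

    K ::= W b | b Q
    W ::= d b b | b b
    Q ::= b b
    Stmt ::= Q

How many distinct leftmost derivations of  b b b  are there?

Parse trees for b b b:
  [K [W b b] b]
  [K b [Q b b]]

2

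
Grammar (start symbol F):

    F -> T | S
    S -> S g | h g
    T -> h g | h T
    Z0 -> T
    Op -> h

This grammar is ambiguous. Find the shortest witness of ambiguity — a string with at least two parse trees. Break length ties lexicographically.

h g

length 2: h g has 2 parse trees

Two derivations of h g:
  F ⇒ T ⇒ h g
  F ⇒ S ⇒ h g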